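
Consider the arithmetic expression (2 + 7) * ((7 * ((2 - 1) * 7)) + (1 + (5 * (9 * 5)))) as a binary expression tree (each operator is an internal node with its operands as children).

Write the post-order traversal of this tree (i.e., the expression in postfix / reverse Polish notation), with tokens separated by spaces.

Post-order on an expression tree gives postfix notation: for each operator, emit left operand, right operand, then the operator.

2 7 + 7 2 1 - 7 * * 1 5 9 5 * * + + *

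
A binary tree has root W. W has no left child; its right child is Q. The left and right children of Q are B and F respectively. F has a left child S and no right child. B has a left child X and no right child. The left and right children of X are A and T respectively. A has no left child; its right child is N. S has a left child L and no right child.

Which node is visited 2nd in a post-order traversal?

Post-order visits the left subtree, then the right subtree, then the node.
At W: no left child.
At W: go right to Q.
  At Q: go left to B.
    At B: go left to X.
      At X: go left to A.
        At A: no left child.
        At A: go right to N.
          N is a leaf — visit N.
        Visit A.
      At X: go right to T.
        T is a leaf — visit T.
      Visit X.
    At B: no right child.
    Visit B.
  At Q: go right to F.
    At F: go left to S.
      At S: go left to L.
        L is a leaf — visit L.
      At S: no right child.
      Visit S.
    At F: no right child.
    Visit F.
  Visit Q.
Visit W.
Full post-order sequence: N, A, T, X, B, L, S, F, Q, W.

A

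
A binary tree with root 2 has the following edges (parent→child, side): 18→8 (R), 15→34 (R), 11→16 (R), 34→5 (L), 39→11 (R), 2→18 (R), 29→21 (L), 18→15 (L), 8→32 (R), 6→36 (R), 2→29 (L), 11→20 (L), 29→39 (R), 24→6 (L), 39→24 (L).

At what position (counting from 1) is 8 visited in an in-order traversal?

15

In-order visits the left subtree, then the node, then the right subtree.
At 2: go left to 29.
  At 29: go left to 21.
    21 is a leaf — visit 21.
  Visit 29.
  At 29: go right to 39.
    At 39: go left to 24.
      At 24: go left to 6.
        At 6: no left child.
        Visit 6.
        At 6: go right to 36.
          36 is a leaf — visit 36.
      Visit 24.
      At 24: no right child.
    Visit 39.
    At 39: go right to 11.
      At 11: go left to 20.
        20 is a leaf — visit 20.
      Visit 11.
      At 11: go right to 16.
        16 is a leaf — visit 16.
Visit 2.
At 2: go right to 18.
  At 18: go left to 15.
    At 15: no left child.
    Visit 15.
    At 15: go right to 34.
      At 34: go left to 5.
        5 is a leaf — visit 5.
      Visit 34.
      At 34: no right child.
  Visit 18.
  At 18: go right to 8.
    At 8: no left child.
    Visit 8.
    At 8: go right to 32.
      32 is a leaf — visit 32.
Full in-order sequence: 21, 29, 6, 36, 24, 39, 20, 11, 16, 2, 15, 5, 34, 18, 8, 32.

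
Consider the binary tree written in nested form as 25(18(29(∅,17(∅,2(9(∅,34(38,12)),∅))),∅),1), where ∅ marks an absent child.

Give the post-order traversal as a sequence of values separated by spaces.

Post-order visits the left subtree, then the right subtree, then the node.
At 25: go left to 18.
  At 18: go left to 29.
    At 29: no left child.
    At 29: go right to 17.
      At 17: no left child.
      At 17: go right to 2.
        At 2: go left to 9.
          At 9: no left child.
          At 9: go right to 34.
            At 34: go left to 38.
              38 is a leaf — visit 38.
            At 34: go right to 12.
              12 is a leaf — visit 12.
            Visit 34.
          Visit 9.
        At 2: no right child.
        Visit 2.
      Visit 17.
    Visit 29.
  At 18: no right child.
  Visit 18.
At 25: go right to 1.
  1 is a leaf — visit 1.
Visit 25.

38 12 34 9 2 17 29 18 1 25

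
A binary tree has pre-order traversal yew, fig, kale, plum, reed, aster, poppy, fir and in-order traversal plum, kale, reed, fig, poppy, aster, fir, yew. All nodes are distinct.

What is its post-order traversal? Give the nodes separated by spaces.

The first element of pre-order is the root; it splits in-order into left and right subtrees.
Root yew: left subtree has 7 nodes {plum, kale, reed, fig, poppy, aster, fir}, right has 0 { }.
  Root fig: left subtree has 3 nodes {plum, kale, reed}, right has 3 {poppy, aster, fir}.
    Root kale: left subtree has 1 node {plum}, right has 1 {reed}.
    Root aster: left subtree has 1 node {poppy}, right has 1 {fir}.

plum reed kale poppy fir aster fig yew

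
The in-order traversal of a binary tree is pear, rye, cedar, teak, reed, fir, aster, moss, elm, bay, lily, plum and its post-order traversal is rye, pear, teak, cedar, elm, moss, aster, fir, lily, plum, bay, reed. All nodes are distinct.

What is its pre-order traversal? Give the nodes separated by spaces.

The last element of post-order is the root; it splits in-order into left and right subtrees.
Root reed: left subtree has 4 nodes {pear, rye, cedar, teak}, right has 7 {fir, aster, moss, elm, bay, lily, plum}.
  Root cedar: left subtree has 2 nodes {pear, rye}, right has 1 {teak}.
    Root pear: left subtree has 0 nodes { }, right has 1 {rye}.
  Root bay: left subtree has 4 nodes {fir, aster, moss, elm}, right has 2 {lily, plum}.
    Root fir: left subtree has 0 nodes { }, right has 3 {aster, moss, elm}.
      Root aster: left subtree has 0 nodes { }, right has 2 {moss, elm}.
        Root moss: left subtree has 0 nodes { }, right has 1 {elm}.
    Root plum: left subtree has 1 node {lily}, right has 0 { }.

reed cedar pear rye teak bay fir aster moss elm plum lily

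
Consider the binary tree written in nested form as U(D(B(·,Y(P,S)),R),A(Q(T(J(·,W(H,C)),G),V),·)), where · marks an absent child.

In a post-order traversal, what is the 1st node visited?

P

Post-order visits the left subtree, then the right subtree, then the node.
At U: go left to D.
  At D: go left to B.
    At B: no left child.
    At B: go right to Y.
      At Y: go left to P.
        P is a leaf — visit P.
      At Y: go right to S.
        S is a leaf — visit S.
      Visit Y.
    Visit B.
  At D: go right to R.
    R is a leaf — visit R.
  Visit D.
At U: go right to A.
  At A: go left to Q.
    At Q: go left to T.
      At T: go left to J.
        At J: no left child.
        At J: go right to W.
          At W: go left to H.
            H is a leaf — visit H.
          At W: go right to C.
            C is a leaf — visit C.
          Visit W.
        Visit J.
      At T: go right to G.
        G is a leaf — visit G.
      Visit T.
    At Q: go right to V.
      V is a leaf — visit V.
    Visit Q.
  At A: no right child.
  Visit A.
Visit U.
Full post-order sequence: P, S, Y, B, R, D, H, C, W, J, G, T, V, Q, A, U.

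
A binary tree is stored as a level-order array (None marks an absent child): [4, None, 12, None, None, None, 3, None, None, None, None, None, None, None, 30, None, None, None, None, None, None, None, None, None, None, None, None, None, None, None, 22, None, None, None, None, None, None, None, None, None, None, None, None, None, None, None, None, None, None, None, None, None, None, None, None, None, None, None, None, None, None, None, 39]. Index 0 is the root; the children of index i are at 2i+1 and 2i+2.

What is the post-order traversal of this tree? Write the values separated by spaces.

Post-order visits the left subtree, then the right subtree, then the node.
At 4: no left child.
At 4: go right to 12.
  At 12: no left child.
  At 12: go right to 3.
    At 3: no left child.
    At 3: go right to 30.
      At 30: no left child.
      At 30: go right to 22.
        At 22: no left child.
        At 22: go right to 39.
          39 is a leaf — visit 39.
        Visit 22.
      Visit 30.
    Visit 3.
  Visit 12.
Visit 4.

39 22 30 3 12 4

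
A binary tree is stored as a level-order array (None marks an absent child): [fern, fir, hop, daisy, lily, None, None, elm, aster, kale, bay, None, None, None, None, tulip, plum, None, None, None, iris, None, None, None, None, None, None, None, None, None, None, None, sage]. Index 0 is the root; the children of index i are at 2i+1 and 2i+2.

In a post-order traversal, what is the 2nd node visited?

tulip

Post-order visits the left subtree, then the right subtree, then the node.
At fern: go left to fir.
  At fir: go left to daisy.
    At daisy: go left to elm.
      At elm: go left to tulip.
        At tulip: no left child.
        At tulip: go right to sage.
          sage is a leaf — visit sage.
        Visit tulip.
      At elm: go right to plum.
        plum is a leaf — visit plum.
      Visit elm.
    At daisy: go right to aster.
      aster is a leaf — visit aster.
    Visit daisy.
  At fir: go right to lily.
    At lily: go left to kale.
      At kale: no left child.
      At kale: go right to iris.
        iris is a leaf — visit iris.
      Visit kale.
    At lily: go right to bay.
      bay is a leaf — visit bay.
    Visit lily.
  Visit fir.
At fern: go right to hop.
  hop is a leaf — visit hop.
Visit fern.
Full post-order sequence: sage, tulip, plum, elm, aster, daisy, iris, kale, bay, lily, fir, hop, fern.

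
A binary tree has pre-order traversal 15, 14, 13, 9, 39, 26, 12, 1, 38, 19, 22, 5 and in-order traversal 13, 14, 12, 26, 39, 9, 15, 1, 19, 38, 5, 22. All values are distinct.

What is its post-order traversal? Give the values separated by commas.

The first element of pre-order is the root; it splits in-order into left and right subtrees.
Root 15: left subtree has 6 nodes {13, 14, 12, 26, 39, 9}, right has 5 {1, 19, 38, 5, 22}.
  Root 14: left subtree has 1 node {13}, right has 4 {12, 26, 39, 9}.
    Root 9: left subtree has 3 nodes {12, 26, 39}, right has 0 { }.
      Root 39: left subtree has 2 nodes {12, 26}, right has 0 { }.
        Root 26: left subtree has 1 node {12}, right has 0 { }.
  Root 1: left subtree has 0 nodes { }, right has 4 {19, 38, 5, 22}.
    Root 38: left subtree has 1 node {19}, right has 2 {5, 22}.
      Root 22: left subtree has 1 node {5}, right has 0 { }.

13, 12, 26, 39, 9, 14, 19, 5, 22, 38, 1, 15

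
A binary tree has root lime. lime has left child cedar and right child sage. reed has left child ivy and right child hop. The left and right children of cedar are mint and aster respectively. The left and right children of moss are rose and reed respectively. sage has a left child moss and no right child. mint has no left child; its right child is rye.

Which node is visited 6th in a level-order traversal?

Level-order visits nodes level by level from the root, left to right within each level.
Level 0: lime
Level 1: cedar, sage
Level 2: mint, aster, moss
Level 3: rye, rose, reed
Level 4: ivy, hop
Full level-order sequence: lime, cedar, sage, mint, aster, moss, rye, rose, reed, ivy, hop.

moss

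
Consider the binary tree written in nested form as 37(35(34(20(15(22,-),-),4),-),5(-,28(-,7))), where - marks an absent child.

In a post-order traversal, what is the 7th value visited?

7

Post-order visits the left subtree, then the right subtree, then the node.
At 37: go left to 35.
  At 35: go left to 34.
    At 34: go left to 20.
      At 20: go left to 15.
        At 15: go left to 22.
          22 is a leaf — visit 22.
        At 15: no right child.
        Visit 15.
      At 20: no right child.
      Visit 20.
    At 34: go right to 4.
      4 is a leaf — visit 4.
    Visit 34.
  At 35: no right child.
  Visit 35.
At 37: go right to 5.
  At 5: no left child.
  At 5: go right to 28.
    At 28: no left child.
    At 28: go right to 7.
      7 is a leaf — visit 7.
    Visit 28.
  Visit 5.
Visit 37.
Full post-order sequence: 22, 15, 20, 4, 34, 35, 7, 28, 5, 37.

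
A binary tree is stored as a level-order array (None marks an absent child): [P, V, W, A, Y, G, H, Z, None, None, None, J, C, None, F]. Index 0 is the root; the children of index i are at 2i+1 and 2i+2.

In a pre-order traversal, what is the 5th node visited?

Y

Pre-order visits the node, then its left subtree, then its right subtree.
Visit P.
At P: go left to V.
  Visit V.
  At V: go left to A.
    Visit A.
    At A: go left to Z.
      Z is a leaf — visit Z.
    At A: no right child.
  At V: go right to Y.
    Y is a leaf — visit Y.
At P: go right to W.
  Visit W.
  At W: go left to G.
    Visit G.
    At G: go left to J.
      J is a leaf — visit J.
    At G: go right to C.
      C is a leaf — visit C.
  At W: go right to H.
    Visit H.
    At H: no left child.
    At H: go right to F.
      F is a leaf — visit F.
Full pre-order sequence: P, V, A, Z, Y, W, G, J, C, H, F.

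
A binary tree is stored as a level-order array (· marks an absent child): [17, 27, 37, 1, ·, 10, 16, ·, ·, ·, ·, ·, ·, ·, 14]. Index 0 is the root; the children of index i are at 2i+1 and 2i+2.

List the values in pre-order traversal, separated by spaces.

17 27 1 37 10 16 14

Pre-order visits the node, then its left subtree, then its right subtree.
Visit 17.
At 17: go left to 27.
  Visit 27.
  At 27: go left to 1.
    1 is a leaf — visit 1.
  At 27: no right child.
At 17: go right to 37.
  Visit 37.
  At 37: go left to 10.
    10 is a leaf — visit 10.
  At 37: go right to 16.
    Visit 16.
    At 16: no left child.
    At 16: go right to 14.
      14 is a leaf — visit 14.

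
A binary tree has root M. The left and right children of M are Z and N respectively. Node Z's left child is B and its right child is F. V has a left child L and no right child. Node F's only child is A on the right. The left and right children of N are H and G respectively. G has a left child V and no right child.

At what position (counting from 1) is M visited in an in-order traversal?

5

In-order visits the left subtree, then the node, then the right subtree.
At M: go left to Z.
  At Z: go left to B.
    B is a leaf — visit B.
  Visit Z.
  At Z: go right to F.
    At F: no left child.
    Visit F.
    At F: go right to A.
      A is a leaf — visit A.
Visit M.
At M: go right to N.
  At N: go left to H.
    H is a leaf — visit H.
  Visit N.
  At N: go right to G.
    At G: go left to V.
      At V: go left to L.
        L is a leaf — visit L.
      Visit V.
      At V: no right child.
    Visit G.
    At G: no right child.
Full in-order sequence: B, Z, F, A, M, H, N, L, V, G.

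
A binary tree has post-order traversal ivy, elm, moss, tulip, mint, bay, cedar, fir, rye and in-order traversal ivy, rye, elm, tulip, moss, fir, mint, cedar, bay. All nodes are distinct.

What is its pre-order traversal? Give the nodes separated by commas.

The last element of post-order is the root; it splits in-order into left and right subtrees.
Root rye: left subtree has 1 node {ivy}, right has 7 {elm, tulip, moss, fir, mint, cedar, bay}.
  Root fir: left subtree has 3 nodes {elm, tulip, moss}, right has 3 {mint, cedar, bay}.
    Root tulip: left subtree has 1 node {elm}, right has 1 {moss}.
    Root cedar: left subtree has 1 node {mint}, right has 1 {bay}.

rye, ivy, fir, tulip, elm, moss, cedar, mint, bay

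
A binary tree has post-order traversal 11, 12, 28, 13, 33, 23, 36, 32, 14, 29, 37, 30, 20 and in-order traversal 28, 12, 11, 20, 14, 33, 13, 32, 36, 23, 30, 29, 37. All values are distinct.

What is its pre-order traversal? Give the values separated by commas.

20, 28, 12, 11, 30, 14, 32, 33, 13, 36, 23, 37, 29

The last element of post-order is the root; it splits in-order into left and right subtrees.
Root 20: left subtree has 3 nodes {28, 12, 11}, right has 9 {14, 33, 13, 32, 36, 23, 30, 29, 37}.
  Root 28: left subtree has 0 nodes { }, right has 2 {12, 11}.
    Root 12: left subtree has 0 nodes { }, right has 1 {11}.
  Root 30: left subtree has 6 nodes {14, 33, 13, 32, 36, 23}, right has 2 {29, 37}.
    Root 14: left subtree has 0 nodes { }, right has 5 {33, 13, 32, 36, 23}.
      Root 32: left subtree has 2 nodes {33, 13}, right has 2 {36, 23}.
        Root 33: left subtree has 0 nodes { }, right has 1 {13}.
        Root 36: left subtree has 0 nodes { }, right has 1 {23}.
    Root 37: left subtree has 1 node {29}, right has 0 { }.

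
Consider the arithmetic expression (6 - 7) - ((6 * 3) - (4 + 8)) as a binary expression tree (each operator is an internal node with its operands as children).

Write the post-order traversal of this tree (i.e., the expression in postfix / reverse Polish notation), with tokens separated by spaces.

6 7 - 6 3 * 4 8 + - -

Post-order on an expression tree gives postfix notation: for each operator, emit left operand, right operand, then the operator.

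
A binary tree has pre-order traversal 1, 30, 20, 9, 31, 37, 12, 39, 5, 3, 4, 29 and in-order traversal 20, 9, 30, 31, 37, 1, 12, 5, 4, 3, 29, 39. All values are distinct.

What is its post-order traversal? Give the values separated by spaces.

The first element of pre-order is the root; it splits in-order into left and right subtrees.
Root 1: left subtree has 5 nodes {20, 9, 30, 31, 37}, right has 6 {12, 5, 4, 3, 29, 39}.
  Root 30: left subtree has 2 nodes {20, 9}, right has 2 {31, 37}.
    Root 20: left subtree has 0 nodes { }, right has 1 {9}.
    Root 31: left subtree has 0 nodes { }, right has 1 {37}.
  Root 12: left subtree has 0 nodes { }, right has 5 {5, 4, 3, 29, 39}.
    Root 39: left subtree has 4 nodes {5, 4, 3, 29}, right has 0 { }.
      Root 5: left subtree has 0 nodes { }, right has 3 {4, 3, 29}.
        Root 3: left subtree has 1 node {4}, right has 1 {29}.

9 20 37 31 30 4 29 3 5 39 12 1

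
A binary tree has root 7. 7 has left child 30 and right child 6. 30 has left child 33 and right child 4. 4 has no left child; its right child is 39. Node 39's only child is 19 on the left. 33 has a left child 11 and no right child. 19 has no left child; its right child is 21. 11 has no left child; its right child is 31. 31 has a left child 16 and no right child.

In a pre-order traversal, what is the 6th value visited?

Pre-order visits the node, then its left subtree, then its right subtree.
Visit 7.
At 7: go left to 30.
  Visit 30.
  At 30: go left to 33.
    Visit 33.
    At 33: go left to 11.
      Visit 11.
      At 11: no left child.
      At 11: go right to 31.
        Visit 31.
        At 31: go left to 16.
          16 is a leaf — visit 16.
        At 31: no right child.
    At 33: no right child.
  At 30: go right to 4.
    Visit 4.
    At 4: no left child.
    At 4: go right to 39.
      Visit 39.
      At 39: go left to 19.
        Visit 19.
        At 19: no left child.
        At 19: go right to 21.
          21 is a leaf — visit 21.
      At 39: no right child.
At 7: go right to 6.
  6 is a leaf — visit 6.
Full pre-order sequence: 7, 30, 33, 11, 31, 16, 4, 39, 19, 21, 6.

16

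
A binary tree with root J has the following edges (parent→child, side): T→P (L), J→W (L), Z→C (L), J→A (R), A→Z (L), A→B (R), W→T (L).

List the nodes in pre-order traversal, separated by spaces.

Pre-order visits the node, then its left subtree, then its right subtree.
Visit J.
At J: go left to W.
  Visit W.
  At W: go left to T.
    Visit T.
    At T: go left to P.
      P is a leaf — visit P.
    At T: no right child.
  At W: no right child.
At J: go right to A.
  Visit A.
  At A: go left to Z.
    Visit Z.
    At Z: go left to C.
      C is a leaf — visit C.
    At Z: no right child.
  At A: go right to B.
    B is a leaf — visit B.

J W T P A Z C B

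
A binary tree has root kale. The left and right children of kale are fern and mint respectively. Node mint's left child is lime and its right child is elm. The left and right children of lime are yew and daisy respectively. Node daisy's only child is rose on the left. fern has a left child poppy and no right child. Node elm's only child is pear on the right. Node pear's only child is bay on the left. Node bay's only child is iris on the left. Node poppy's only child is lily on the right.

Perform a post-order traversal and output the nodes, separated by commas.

Post-order visits the left subtree, then the right subtree, then the node.
At kale: go left to fern.
  At fern: go left to poppy.
    At poppy: no left child.
    At poppy: go right to lily.
      lily is a leaf — visit lily.
    Visit poppy.
  At fern: no right child.
  Visit fern.
At kale: go right to mint.
  At mint: go left to lime.
    At lime: go left to yew.
      yew is a leaf — visit yew.
    At lime: go right to daisy.
      At daisy: go left to rose.
        rose is a leaf — visit rose.
      At daisy: no right child.
      Visit daisy.
    Visit lime.
  At mint: go right to elm.
    At elm: no left child.
    At elm: go right to pear.
      At pear: go left to bay.
        At bay: go left to iris.
          iris is a leaf — visit iris.
        At bay: no right child.
        Visit bay.
      At pear: no right child.
      Visit pear.
    Visit elm.
  Visit mint.
Visit kale.

lily, poppy, fern, yew, rose, daisy, lime, iris, bay, pear, elm, mint, kale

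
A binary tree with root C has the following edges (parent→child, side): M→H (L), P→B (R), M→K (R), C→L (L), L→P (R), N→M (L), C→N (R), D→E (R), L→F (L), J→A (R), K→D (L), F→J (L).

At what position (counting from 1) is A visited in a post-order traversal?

Post-order visits the left subtree, then the right subtree, then the node.
At C: go left to L.
  At L: go left to F.
    At F: go left to J.
      At J: no left child.
      At J: go right to A.
        A is a leaf — visit A.
      Visit J.
    At F: no right child.
    Visit F.
  At L: go right to P.
    At P: no left child.
    At P: go right to B.
      B is a leaf — visit B.
    Visit P.
  Visit L.
At C: go right to N.
  At N: go left to M.
    At M: go left to H.
      H is a leaf — visit H.
    At M: go right to K.
      At K: go left to D.
        At D: no left child.
        At D: go right to E.
          E is a leaf — visit E.
        Visit D.
      At K: no right child.
      Visit K.
    Visit M.
  At N: no right child.
  Visit N.
Visit C.
Full post-order sequence: A, J, F, B, P, L, H, E, D, K, M, N, C.

1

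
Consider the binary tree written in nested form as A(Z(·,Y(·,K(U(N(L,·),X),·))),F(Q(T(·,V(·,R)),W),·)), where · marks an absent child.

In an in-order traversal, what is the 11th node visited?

R

In-order visits the left subtree, then the node, then the right subtree.
At A: go left to Z.
  At Z: no left child.
  Visit Z.
  At Z: go right to Y.
    At Y: no left child.
    Visit Y.
    At Y: go right to K.
      At K: go left to U.
        At U: go left to N.
          At N: go left to L.
            L is a leaf — visit L.
          Visit N.
          At N: no right child.
        Visit U.
        At U: go right to X.
          X is a leaf — visit X.
      Visit K.
      At K: no right child.
Visit A.
At A: go right to F.
  At F: go left to Q.
    At Q: go left to T.
      At T: no left child.
      Visit T.
      At T: go right to V.
        At V: no left child.
        Visit V.
        At V: go right to R.
          R is a leaf — visit R.
    Visit Q.
    At Q: go right to W.
      W is a leaf — visit W.
  Visit F.
  At F: no right child.
Full in-order sequence: Z, Y, L, N, U, X, K, A, T, V, R, Q, W, F.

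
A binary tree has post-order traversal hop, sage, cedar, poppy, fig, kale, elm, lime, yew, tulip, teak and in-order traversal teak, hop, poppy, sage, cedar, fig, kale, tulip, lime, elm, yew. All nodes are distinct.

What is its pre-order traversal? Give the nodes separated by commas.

The last element of post-order is the root; it splits in-order into left and right subtrees.
Root teak: left subtree has 0 nodes { }, right has 10 {hop, poppy, sage, cedar, fig, kale, tulip, lime, elm, yew}.
  Root tulip: left subtree has 6 nodes {hop, poppy, sage, cedar, fig, kale}, right has 3 {lime, elm, yew}.
    Root kale: left subtree has 5 nodes {hop, poppy, sage, cedar, fig}, right has 0 { }.
      Root fig: left subtree has 4 nodes {hop, poppy, sage, cedar}, right has 0 { }.
        Root poppy: left subtree has 1 node {hop}, right has 2 {sage, cedar}.
          Root cedar: left subtree has 1 node {sage}, right has 0 { }.
    Root yew: left subtree has 2 nodes {lime, elm}, right has 0 { }.
      Root lime: left subtree has 0 nodes { }, right has 1 {elm}.

teak, tulip, kale, fig, poppy, hop, cedar, sage, yew, lime, elm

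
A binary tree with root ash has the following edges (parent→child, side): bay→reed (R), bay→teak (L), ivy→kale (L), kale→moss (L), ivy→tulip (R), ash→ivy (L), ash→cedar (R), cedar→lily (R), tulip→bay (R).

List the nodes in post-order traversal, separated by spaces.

moss kale teak reed bay tulip ivy lily cedar ash

Post-order visits the left subtree, then the right subtree, then the node.
At ash: go left to ivy.
  At ivy: go left to kale.
    At kale: go left to moss.
      moss is a leaf — visit moss.
    At kale: no right child.
    Visit kale.
  At ivy: go right to tulip.
    At tulip: no left child.
    At tulip: go right to bay.
      At bay: go left to teak.
        teak is a leaf — visit teak.
      At bay: go right to reed.
        reed is a leaf — visit reed.
      Visit bay.
    Visit tulip.
  Visit ivy.
At ash: go right to cedar.
  At cedar: no left child.
  At cedar: go right to lily.
    lily is a leaf — visit lily.
  Visit cedar.
Visit ash.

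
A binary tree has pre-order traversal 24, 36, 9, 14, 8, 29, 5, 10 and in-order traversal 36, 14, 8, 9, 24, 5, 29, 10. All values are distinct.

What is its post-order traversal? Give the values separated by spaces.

8 14 9 36 5 10 29 24

The first element of pre-order is the root; it splits in-order into left and right subtrees.
Root 24: left subtree has 4 nodes {36, 14, 8, 9}, right has 3 {5, 29, 10}.
  Root 36: left subtree has 0 nodes { }, right has 3 {14, 8, 9}.
    Root 9: left subtree has 2 nodes {14, 8}, right has 0 { }.
      Root 14: left subtree has 0 nodes { }, right has 1 {8}.
  Root 29: left subtree has 1 node {5}, right has 1 {10}.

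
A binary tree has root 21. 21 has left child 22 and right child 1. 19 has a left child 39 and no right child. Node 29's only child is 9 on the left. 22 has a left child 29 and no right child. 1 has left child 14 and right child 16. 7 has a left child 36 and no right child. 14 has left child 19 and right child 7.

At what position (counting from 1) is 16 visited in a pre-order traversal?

11

Pre-order visits the node, then its left subtree, then its right subtree.
Visit 21.
At 21: go left to 22.
  Visit 22.
  At 22: go left to 29.
    Visit 29.
    At 29: go left to 9.
      9 is a leaf — visit 9.
    At 29: no right child.
  At 22: no right child.
At 21: go right to 1.
  Visit 1.
  At 1: go left to 14.
    Visit 14.
    At 14: go left to 19.
      Visit 19.
      At 19: go left to 39.
        39 is a leaf — visit 39.
      At 19: no right child.
    At 14: go right to 7.
      Visit 7.
      At 7: go left to 36.
        36 is a leaf — visit 36.
      At 7: no right child.
  At 1: go right to 16.
    16 is a leaf — visit 16.
Full pre-order sequence: 21, 22, 29, 9, 1, 14, 19, 39, 7, 36, 16.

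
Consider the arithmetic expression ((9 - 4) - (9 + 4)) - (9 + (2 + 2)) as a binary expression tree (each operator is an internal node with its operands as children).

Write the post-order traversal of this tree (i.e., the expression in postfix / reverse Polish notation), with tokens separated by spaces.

9 4 - 9 4 + - 9 2 2 + + -

Post-order on an expression tree gives postfix notation: for each operator, emit left operand, right operand, then the operator.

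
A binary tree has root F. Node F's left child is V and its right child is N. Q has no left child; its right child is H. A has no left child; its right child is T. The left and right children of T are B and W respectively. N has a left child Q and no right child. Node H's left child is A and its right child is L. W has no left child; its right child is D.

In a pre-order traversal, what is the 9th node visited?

Pre-order visits the node, then its left subtree, then its right subtree.
Visit F.
At F: go left to V.
  V is a leaf — visit V.
At F: go right to N.
  Visit N.
  At N: go left to Q.
    Visit Q.
    At Q: no left child.
    At Q: go right to H.
      Visit H.
      At H: go left to A.
        Visit A.
        At A: no left child.
        At A: go right to T.
          Visit T.
          At T: go left to B.
            B is a leaf — visit B.
          At T: go right to W.
            Visit W.
            At W: no left child.
            At W: go right to D.
              D is a leaf — visit D.
      At H: go right to L.
        L is a leaf — visit L.
  At N: no right child.
Full pre-order sequence: F, V, N, Q, H, A, T, B, W, D, L.

W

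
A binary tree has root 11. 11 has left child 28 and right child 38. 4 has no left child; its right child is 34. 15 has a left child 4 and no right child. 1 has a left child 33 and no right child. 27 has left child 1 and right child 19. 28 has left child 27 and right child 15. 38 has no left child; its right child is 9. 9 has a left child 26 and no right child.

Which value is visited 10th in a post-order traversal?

Post-order visits the left subtree, then the right subtree, then the node.
At 11: go left to 28.
  At 28: go left to 27.
    At 27: go left to 1.
      At 1: go left to 33.
        33 is a leaf — visit 33.
      At 1: no right child.
      Visit 1.
    At 27: go right to 19.
      19 is a leaf — visit 19.
    Visit 27.
  At 28: go right to 15.
    At 15: go left to 4.
      At 4: no left child.
      At 4: go right to 34.
        34 is a leaf — visit 34.
      Visit 4.
    At 15: no right child.
    Visit 15.
  Visit 28.
At 11: go right to 38.
  At 38: no left child.
  At 38: go right to 9.
    At 9: go left to 26.
      26 is a leaf — visit 26.
    At 9: no right child.
    Visit 9.
  Visit 38.
Visit 11.
Full post-order sequence: 33, 1, 19, 27, 34, 4, 15, 28, 26, 9, 38, 11.

9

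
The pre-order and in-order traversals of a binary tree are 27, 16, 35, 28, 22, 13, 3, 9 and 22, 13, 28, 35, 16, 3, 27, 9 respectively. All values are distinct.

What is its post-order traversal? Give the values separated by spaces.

The first element of pre-order is the root; it splits in-order into left and right subtrees.
Root 27: left subtree has 6 nodes {22, 13, 28, 35, 16, 3}, right has 1 {9}.
  Root 16: left subtree has 4 nodes {22, 13, 28, 35}, right has 1 {3}.
    Root 35: left subtree has 3 nodes {22, 13, 28}, right has 0 { }.
      Root 28: left subtree has 2 nodes {22, 13}, right has 0 { }.
        Root 22: left subtree has 0 nodes { }, right has 1 {13}.

13 22 28 35 3 16 9 27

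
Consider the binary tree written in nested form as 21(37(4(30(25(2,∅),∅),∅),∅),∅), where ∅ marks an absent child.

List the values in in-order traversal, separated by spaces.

In-order visits the left subtree, then the node, then the right subtree.
At 21: go left to 37.
  At 37: go left to 4.
    At 4: go left to 30.
      At 30: go left to 25.
        At 25: go left to 2.
          2 is a leaf — visit 2.
        Visit 25.
        At 25: no right child.
      Visit 30.
      At 30: no right child.
    Visit 4.
    At 4: no right child.
  Visit 37.
  At 37: no right child.
Visit 21.
At 21: no right child.

2 25 30 4 37 21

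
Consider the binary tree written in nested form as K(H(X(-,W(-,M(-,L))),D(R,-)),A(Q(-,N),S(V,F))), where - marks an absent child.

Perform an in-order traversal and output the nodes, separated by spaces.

X W M L H R D K Q N A V S F

In-order visits the left subtree, then the node, then the right subtree.
At K: go left to H.
  At H: go left to X.
    At X: no left child.
    Visit X.
    At X: go right to W.
      At W: no left child.
      Visit W.
      At W: go right to M.
        At M: no left child.
        Visit M.
        At M: go right to L.
          L is a leaf — visit L.
  Visit H.
  At H: go right to D.
    At D: go left to R.
      R is a leaf — visit R.
    Visit D.
    At D: no right child.
Visit K.
At K: go right to A.
  At A: go left to Q.
    At Q: no left child.
    Visit Q.
    At Q: go right to N.
      N is a leaf — visit N.
  Visit A.
  At A: go right to S.
    At S: go left to V.
      V is a leaf — visit V.
    Visit S.
    At S: go right to F.
      F is a leaf — visit F.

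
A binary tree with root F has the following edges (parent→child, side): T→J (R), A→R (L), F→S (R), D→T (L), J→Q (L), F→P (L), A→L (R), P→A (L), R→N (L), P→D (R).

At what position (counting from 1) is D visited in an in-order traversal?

9

In-order visits the left subtree, then the node, then the right subtree.
At F: go left to P.
  At P: go left to A.
    At A: go left to R.
      At R: go left to N.
        N is a leaf — visit N.
      Visit R.
      At R: no right child.
    Visit A.
    At A: go right to L.
      L is a leaf — visit L.
  Visit P.
  At P: go right to D.
    At D: go left to T.
      At T: no left child.
      Visit T.
      At T: go right to J.
        At J: go left to Q.
          Q is a leaf — visit Q.
        Visit J.
        At J: no right child.
    Visit D.
    At D: no right child.
Visit F.
At F: go right to S.
  S is a leaf — visit S.
Full in-order sequence: N, R, A, L, P, T, Q, J, D, F, S.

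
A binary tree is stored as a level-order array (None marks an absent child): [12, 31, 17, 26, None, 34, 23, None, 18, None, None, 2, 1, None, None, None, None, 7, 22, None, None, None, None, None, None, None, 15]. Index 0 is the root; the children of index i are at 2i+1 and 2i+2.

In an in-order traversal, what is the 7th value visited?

2

In-order visits the left subtree, then the node, then the right subtree.
At 12: go left to 31.
  At 31: go left to 26.
    At 26: no left child.
    Visit 26.
    At 26: go right to 18.
      At 18: go left to 7.
        7 is a leaf — visit 7.
      Visit 18.
      At 18: go right to 22.
        22 is a leaf — visit 22.
  Visit 31.
  At 31: no right child.
Visit 12.
At 12: go right to 17.
  At 17: go left to 34.
    At 34: go left to 2.
      2 is a leaf — visit 2.
    Visit 34.
    At 34: go right to 1.
      At 1: no left child.
      Visit 1.
      At 1: go right to 15.
        15 is a leaf — visit 15.
  Visit 17.
  At 17: go right to 23.
    23 is a leaf — visit 23.
Full in-order sequence: 26, 7, 18, 22, 31, 12, 2, 34, 1, 15, 17, 23.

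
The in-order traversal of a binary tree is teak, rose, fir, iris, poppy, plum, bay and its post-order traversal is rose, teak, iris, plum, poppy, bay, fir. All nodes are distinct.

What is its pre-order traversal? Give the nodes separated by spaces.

fir teak rose bay poppy iris plum

The last element of post-order is the root; it splits in-order into left and right subtrees.
Root fir: left subtree has 2 nodes {teak, rose}, right has 4 {iris, poppy, plum, bay}.
  Root teak: left subtree has 0 nodes { }, right has 1 {rose}.
  Root bay: left subtree has 3 nodes {iris, poppy, plum}, right has 0 { }.
    Root poppy: left subtree has 1 node {iris}, right has 1 {plum}.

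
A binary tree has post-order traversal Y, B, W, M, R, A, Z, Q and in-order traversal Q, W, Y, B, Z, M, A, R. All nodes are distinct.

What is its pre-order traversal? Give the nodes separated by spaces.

Q Z W B Y A M R

The last element of post-order is the root; it splits in-order into left and right subtrees.
Root Q: left subtree has 0 nodes { }, right has 7 {W, Y, B, Z, M, A, R}.
  Root Z: left subtree has 3 nodes {W, Y, B}, right has 3 {M, A, R}.
    Root W: left subtree has 0 nodes { }, right has 2 {Y, B}.
      Root B: left subtree has 1 node {Y}, right has 0 { }.
    Root A: left subtree has 1 node {M}, right has 1 {R}.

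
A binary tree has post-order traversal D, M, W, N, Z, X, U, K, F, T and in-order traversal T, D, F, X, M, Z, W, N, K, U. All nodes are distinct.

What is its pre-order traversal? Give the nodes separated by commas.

The last element of post-order is the root; it splits in-order into left and right subtrees.
Root T: left subtree has 0 nodes { }, right has 9 {D, F, X, M, Z, W, N, K, U}.
  Root F: left subtree has 1 node {D}, right has 7 {X, M, Z, W, N, K, U}.
    Root K: left subtree has 5 nodes {X, M, Z, W, N}, right has 1 {U}.
      Root X: left subtree has 0 nodes { }, right has 4 {M, Z, W, N}.
        Root Z: left subtree has 1 node {M}, right has 2 {W, N}.
          Root N: left subtree has 1 node {W}, right has 0 { }.

T, F, D, K, X, Z, M, N, W, U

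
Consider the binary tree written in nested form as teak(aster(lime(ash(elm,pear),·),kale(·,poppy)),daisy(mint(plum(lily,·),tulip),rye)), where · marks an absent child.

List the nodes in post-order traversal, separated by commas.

Post-order visits the left subtree, then the right subtree, then the node.
At teak: go left to aster.
  At aster: go left to lime.
    At lime: go left to ash.
      At ash: go left to elm.
        elm is a leaf — visit elm.
      At ash: go right to pear.
        pear is a leaf — visit pear.
      Visit ash.
    At lime: no right child.
    Visit lime.
  At aster: go right to kale.
    At kale: no left child.
    At kale: go right to poppy.
      poppy is a leaf — visit poppy.
    Visit kale.
  Visit aster.
At teak: go right to daisy.
  At daisy: go left to mint.
    At mint: go left to plum.
      At plum: go left to lily.
        lily is a leaf — visit lily.
      At plum: no right child.
      Visit plum.
    At mint: go right to tulip.
      tulip is a leaf — visit tulip.
    Visit mint.
  At daisy: go right to rye.
    rye is a leaf — visit rye.
  Visit daisy.
Visit teak.

elm, pear, ash, lime, poppy, kale, aster, lily, plum, tulip, mint, rye, daisy, teak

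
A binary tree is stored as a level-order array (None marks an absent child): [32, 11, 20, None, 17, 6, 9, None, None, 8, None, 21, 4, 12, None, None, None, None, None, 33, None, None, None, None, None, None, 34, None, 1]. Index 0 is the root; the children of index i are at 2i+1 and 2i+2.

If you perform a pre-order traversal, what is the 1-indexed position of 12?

12

Pre-order visits the node, then its left subtree, then its right subtree.
Visit 32.
At 32: go left to 11.
  Visit 11.
  At 11: no left child.
  At 11: go right to 17.
    Visit 17.
    At 17: go left to 8.
      Visit 8.
      At 8: go left to 33.
        33 is a leaf — visit 33.
      At 8: no right child.
    At 17: no right child.
At 32: go right to 20.
  Visit 20.
  At 20: go left to 6.
    Visit 6.
    At 6: go left to 21.
      21 is a leaf — visit 21.
    At 6: go right to 4.
      Visit 4.
      At 4: no left child.
      At 4: go right to 34.
        34 is a leaf — visit 34.
  At 20: go right to 9.
    Visit 9.
    At 9: go left to 12.
      Visit 12.
      At 12: no left child.
      At 12: go right to 1.
        1 is a leaf — visit 1.
    At 9: no right child.
Full pre-order sequence: 32, 11, 17, 8, 33, 20, 6, 21, 4, 34, 9, 12, 1.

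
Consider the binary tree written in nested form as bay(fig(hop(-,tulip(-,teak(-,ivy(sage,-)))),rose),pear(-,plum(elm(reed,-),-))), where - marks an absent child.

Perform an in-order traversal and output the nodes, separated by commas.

hop, tulip, teak, sage, ivy, fig, rose, bay, pear, reed, elm, plum

In-order visits the left subtree, then the node, then the right subtree.
At bay: go left to fig.
  At fig: go left to hop.
    At hop: no left child.
    Visit hop.
    At hop: go right to tulip.
      At tulip: no left child.
      Visit tulip.
      At tulip: go right to teak.
        At teak: no left child.
        Visit teak.
        At teak: go right to ivy.
          At ivy: go left to sage.
            sage is a leaf — visit sage.
          Visit ivy.
          At ivy: no right child.
  Visit fig.
  At fig: go right to rose.
    rose is a leaf — visit rose.
Visit bay.
At bay: go right to pear.
  At pear: no left child.
  Visit pear.
  At pear: go right to plum.
    At plum: go left to elm.
      At elm: go left to reed.
        reed is a leaf — visit reed.
      Visit elm.
      At elm: no right child.
    Visit plum.
    At plum: no right child.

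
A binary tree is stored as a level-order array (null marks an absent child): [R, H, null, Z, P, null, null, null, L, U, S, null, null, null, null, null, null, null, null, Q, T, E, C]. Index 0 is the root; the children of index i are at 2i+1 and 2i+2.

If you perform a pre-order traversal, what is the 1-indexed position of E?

Pre-order visits the node, then its left subtree, then its right subtree.
Visit R.
At R: go left to H.
  Visit H.
  At H: go left to Z.
    Visit Z.
    At Z: no left child.
    At Z: go right to L.
      L is a leaf — visit L.
  At H: go right to P.
    Visit P.
    At P: go left to U.
      Visit U.
      At U: go left to Q.
        Q is a leaf — visit Q.
      At U: go right to T.
        T is a leaf — visit T.
    At P: go right to S.
      Visit S.
      At S: go left to E.
        E is a leaf — visit E.
      At S: go right to C.
        C is a leaf — visit C.
At R: no right child.
Full pre-order sequence: R, H, Z, L, P, U, Q, T, S, E, C.

10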